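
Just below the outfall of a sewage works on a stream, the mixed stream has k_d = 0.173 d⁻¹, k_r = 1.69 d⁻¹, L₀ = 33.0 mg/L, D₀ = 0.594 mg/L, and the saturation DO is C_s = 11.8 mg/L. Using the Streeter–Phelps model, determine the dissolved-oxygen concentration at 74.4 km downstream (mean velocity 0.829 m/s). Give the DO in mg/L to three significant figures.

DO ≈ 9.20 mg/L

Travel time t = x/v = 74.4 km / (0.829 m/s) = 74400 m / 0.829 m/s = 89750 s = 1.039 d.
k_d L₀/(k_r−k_d) = 0.173×33.0/(1.69−0.173) = 5.709/1.517 = 3.763 mg/L.
e^(−k_d t) = e^(−0.173×1.039) = 0.8355; e^(−k_r t) = e^(−1.69×1.039) = 0.1728.
D = 3.763 × (0.8355 − 0.1728) + 0.594 × 0.1728 = 2.494 + 0.1027 = 2.597 mg/L.
DO = C_s − D = 11.8 − 2.597 = 9.203 mg/L.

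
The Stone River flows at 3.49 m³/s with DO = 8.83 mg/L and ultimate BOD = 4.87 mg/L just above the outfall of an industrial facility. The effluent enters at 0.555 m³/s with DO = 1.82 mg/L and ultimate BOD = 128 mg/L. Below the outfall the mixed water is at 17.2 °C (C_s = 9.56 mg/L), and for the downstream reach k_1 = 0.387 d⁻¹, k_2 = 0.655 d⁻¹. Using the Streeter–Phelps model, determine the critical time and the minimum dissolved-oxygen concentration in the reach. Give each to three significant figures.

t_c ≈ 1.76 d; minimum DO ≈ 3.05 mg/L

Mixed DO = (3.49×8.83 + 0.555×1.82)/(3.49+0.555) = 31.83/4.045 = 7.868 mg/L.
Mixed L₀ = (3.49×4.87 + 0.555×128)/(4.045) = 88.04/4.045 = 21.76 mg/L.
Initial deficit D₀ = C_s − DO₀ = 9.56 − 7.868 = 1.692 mg/L.
t_c = (1/0.2680) ln[(0.655/0.387)(1 − 1.692×0.2680/(0.387×21.76))] = 3.731 × ln(1.601) = 1.757 d.
D_c = (0.387/0.655) × 21.76 × e^(−0.387×1.757) = 0.5908 × 21.76 × 0.5066 = 6.515 mg/L.
Minimum DO = 9.56 − 6.515 = 3.045 mg/L.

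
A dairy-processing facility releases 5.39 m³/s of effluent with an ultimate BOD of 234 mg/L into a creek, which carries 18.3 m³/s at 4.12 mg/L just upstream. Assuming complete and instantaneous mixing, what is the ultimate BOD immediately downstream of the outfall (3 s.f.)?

56.4 mg/L

Flow-weighted mixing: C = (Q_r C_r + Q_w C_w)/(Q_r + Q_w)
= (18.3×4.12 + 5.39×234)/(18.3 + 5.39) = 1337/23.69 = 56.42 mg/L.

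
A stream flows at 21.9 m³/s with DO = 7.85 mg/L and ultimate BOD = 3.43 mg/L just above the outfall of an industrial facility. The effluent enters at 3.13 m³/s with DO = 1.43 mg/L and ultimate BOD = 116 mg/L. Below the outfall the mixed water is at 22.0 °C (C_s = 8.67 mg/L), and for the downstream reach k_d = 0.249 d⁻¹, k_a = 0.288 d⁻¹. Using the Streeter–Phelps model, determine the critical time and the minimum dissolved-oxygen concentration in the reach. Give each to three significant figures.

t_c ≈ 3.36 d; minimum DO ≈ 2.11 mg/L

Mixed DO = (21.9×7.85 + 3.13×1.43)/(21.9+3.13) = 176.4/25.03 = 7.047 mg/L.
Mixed L₀ = (21.9×3.43 + 3.13×116)/(25.03) = 438.2/25.03 = 17.51 mg/L.
Initial deficit D₀ = C_s − DO₀ = 8.67 − 7.047 = 1.623 mg/L.
t_c = (1/0.03900) ln[(0.288/0.249)(1 − 1.623×0.03900/(0.249×17.51))] = 25.64 × ln(1.140) = 3.356 d.
D_c = (0.249/0.288) × 17.51 × e^(−0.249×3.356) = 0.8646 × 17.51 × 0.4336 = 6.563 mg/L.
Minimum DO = 8.67 − 6.563 = 2.107 mg/L.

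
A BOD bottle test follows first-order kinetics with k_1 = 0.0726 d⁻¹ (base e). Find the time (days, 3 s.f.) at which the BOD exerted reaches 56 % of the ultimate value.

t ≈ 11.3 d

y/L₀ = 1 − e^(−k_1 t) = 0.56 ⇒ e^(−k_1 t) = 0.440
t = −ln(0.440) / 0.0726 = 0.8210 / 0.0726 = 11.31 d.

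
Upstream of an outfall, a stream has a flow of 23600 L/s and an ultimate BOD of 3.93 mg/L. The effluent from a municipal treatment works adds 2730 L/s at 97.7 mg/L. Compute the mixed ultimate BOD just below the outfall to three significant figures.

Flow-weighted mixing: C = (Q_r C_r + Q_w C_w)/(Q_r + Q_w)
= (23600×3.93 + 2730×97.7)/(23600 + 2730) = 359500/26330 = 13.65 mg/L.

13.7 mg/L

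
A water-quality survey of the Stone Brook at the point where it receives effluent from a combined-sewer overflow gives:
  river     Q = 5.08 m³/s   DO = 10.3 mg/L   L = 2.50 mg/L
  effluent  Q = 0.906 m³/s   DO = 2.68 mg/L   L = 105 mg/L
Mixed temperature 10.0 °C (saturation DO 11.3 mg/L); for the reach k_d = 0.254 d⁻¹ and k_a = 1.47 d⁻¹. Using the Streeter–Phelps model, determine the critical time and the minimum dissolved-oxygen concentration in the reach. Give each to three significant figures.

Mixed DO = (5.08×10.3 + 0.906×2.68)/(5.08+0.906) = 54.75/5.986 = 9.147 mg/L.
Mixed L₀ = (5.08×2.50 + 0.906×105)/(5.986) = 107.8/5.986 = 18.01 mg/L.
Initial deficit D₀ = C_s − DO₀ = 11.3 − 9.147 = 2.153 mg/L.
t_c = (1/1.216) ln[(1.47/0.254)(1 − 2.153×1.216/(0.254×18.01))] = 0.8224 × ln(2.475) = 0.7454 d.
D_c = (0.254/1.47) × 18.01 × e^(−0.254×0.7454) = 0.1728 × 18.01 × 0.8275 = 2.576 mg/L.
Minimum DO = 11.3 − 2.576 = 8.724 mg/L.

t_c ≈ 0.745 d; minimum DO ≈ 8.72 mg/L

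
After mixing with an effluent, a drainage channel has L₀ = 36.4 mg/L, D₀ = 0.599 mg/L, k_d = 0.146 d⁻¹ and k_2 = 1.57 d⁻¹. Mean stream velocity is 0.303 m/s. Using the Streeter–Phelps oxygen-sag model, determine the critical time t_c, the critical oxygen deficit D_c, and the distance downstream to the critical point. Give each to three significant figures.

At the critical point dD/dt = 0, so k_d L₀ e^(−k_d t) = k_2 D. Substituting D(t) from the Streeter–Phelps equation and solving for t gives
t_c = ln[(k_2/k_d)(1 − D₀(k_2−k_d)/(k_d L₀))] / (k_2−k_d).
Here k_2−k_d = 1.424 d⁻¹ and 1 − D₀(k_2−k_d)/(k_d L₀) = 1 − 0.599×1.424/(0.146×36.4) = 0.8395, so
t_c = ln(10.75 × 0.8395) / 1.424 = 2.200 / 1.424 = 1.545 d.
D_c = (k_d/k_2) L₀ e^(−k_d t_c) = (0.146/1.57) × 36.4 × e^(−0.146×1.545) = 0.09299 × 36.4 × 0.7980 = 2.701 mg/L.
x_c = v t_c = 0.303 m/s × 1.545 d × 86400 s/d = 40450 m ≈ 40.5 km.

t_c ≈ 1.55 d; D_c ≈ 2.70 mg/L; x_c ≈ 40.5 km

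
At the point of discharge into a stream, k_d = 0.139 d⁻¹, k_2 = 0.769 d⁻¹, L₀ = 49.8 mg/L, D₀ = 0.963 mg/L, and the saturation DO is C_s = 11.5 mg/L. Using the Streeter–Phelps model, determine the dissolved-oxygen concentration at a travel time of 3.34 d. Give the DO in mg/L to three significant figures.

k_d L₀/(k_2−k_d) = 0.139×49.8/(0.769−0.139) = 6.922/0.6300 = 10.99 mg/L.
e^(−k_d t) = e^(−0.139×3.340) = 0.6286; e^(−k_2 t) = e^(−0.769×3.340) = 0.07665.
D = 10.99 × (0.6286 − 0.07665) + 0.963 × 0.07665 = 6.065 + 0.07382 = 6.138 mg/L.
DO = C_s − D = 11.5 − 6.138 = 5.362 mg/L.

DO ≈ 5.36 mg/L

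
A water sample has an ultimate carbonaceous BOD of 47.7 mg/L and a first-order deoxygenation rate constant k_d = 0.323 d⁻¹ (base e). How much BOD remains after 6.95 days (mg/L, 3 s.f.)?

L ≈ 5.05 mg/L

L_t = L₀ e^(−k_d t) = 47.7 × e^(−0.323×6.95) = 47.7 × 0.1059 = 5.054 mg/L.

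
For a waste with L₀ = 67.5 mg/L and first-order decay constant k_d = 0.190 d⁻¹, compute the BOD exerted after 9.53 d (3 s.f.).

y ≈ 56.5 mg/L

y_t = L₀(1 − e^(−k_d t)) = 67.5 × (1 − e^(−0.190×9.53))
= 67.5 × (1 − 0.1635) = 67.5 × 0.8365 = 56.46 mg/L.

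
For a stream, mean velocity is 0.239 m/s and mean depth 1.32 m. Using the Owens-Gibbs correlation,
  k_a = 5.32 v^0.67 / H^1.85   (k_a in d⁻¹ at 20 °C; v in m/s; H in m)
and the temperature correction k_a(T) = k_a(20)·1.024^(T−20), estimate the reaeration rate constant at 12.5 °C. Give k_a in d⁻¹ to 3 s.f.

k_a ≈ 1.02 d⁻¹

k_a(20) = 5.32 × 0.239^0.67 / 1.32^1.85 = 5.32 × 0.3833 / 1.671 = 1.220 d⁻¹.
k_a(12.5) = 1.220 × 1.024^(12.5−20) = 1.220 × 0.8370 = 1.021 d⁻¹.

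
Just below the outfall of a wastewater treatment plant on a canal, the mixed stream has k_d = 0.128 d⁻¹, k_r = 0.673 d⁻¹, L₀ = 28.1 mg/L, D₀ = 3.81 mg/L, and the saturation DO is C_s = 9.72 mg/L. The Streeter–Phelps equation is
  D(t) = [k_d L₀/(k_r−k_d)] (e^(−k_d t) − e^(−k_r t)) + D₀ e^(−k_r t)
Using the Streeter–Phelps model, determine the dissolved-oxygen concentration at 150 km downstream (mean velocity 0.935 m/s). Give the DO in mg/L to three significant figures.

Travel time t = x/v = 150 km / (0.935 m/s) = 150000 m / 0.935 m/s = 160400 s = 1.857 d.
k_d L₀/(k_r−k_d) = 0.128×28.1/(0.673−0.128) = 3.597/0.5450 = 6.600 mg/L.
e^(−k_d t) = e^(−0.128×1.857) = 0.7885; e^(−k_r t) = e^(−0.673×1.857) = 0.2866.
D = 6.600 × (0.7885 − 0.2866) + 3.81 × 0.2866 = 3.312 + 1.092 = 4.404 mg/L.
DO = C_s − D = 9.72 − 4.404 = 5.316 mg/L.

DO ≈ 5.32 mg/L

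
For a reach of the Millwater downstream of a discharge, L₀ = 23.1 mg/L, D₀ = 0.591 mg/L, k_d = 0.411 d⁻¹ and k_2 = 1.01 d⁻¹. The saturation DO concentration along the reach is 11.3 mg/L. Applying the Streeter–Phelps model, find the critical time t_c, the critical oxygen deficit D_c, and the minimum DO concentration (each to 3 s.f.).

t_c ≈ 1.44 d; D_c ≈ 5.21 mg/L; min DO ≈ 6.09 mg/L

t_c = [1/(k_2−k_d)] ln[(k_2/k_d)(1 − D₀(k_2−k_d)/(k_d L₀))]
= [1/(1.01−0.411)] ln[(1.01/0.411)(1 − 0.591×0.5990/(0.411×23.1))]
= (1/0.5990) ln[2.457 × 0.9627] = 1.669 × ln(2.366) = 1.669 × 0.8611 = 1.438 d.
D_c = (k_d/k_2) L₀ e^(−k_d t_c) = (0.411/1.01) × 23.1 × e^(−0.411×1.438) = 0.4069 × 23.1 × 0.5539 = 5.206 mg/L.
Minimum DO = C_s − D_c = 11.3 − 5.206 = 6.094 mg/L.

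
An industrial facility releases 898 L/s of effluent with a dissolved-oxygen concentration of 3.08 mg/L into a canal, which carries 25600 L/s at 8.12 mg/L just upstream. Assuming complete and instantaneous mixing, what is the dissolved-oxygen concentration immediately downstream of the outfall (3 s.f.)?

Flow-weighted mixing: C = (Q_r C_r + Q_w C_w)/(Q_r + Q_w)
= (25600×8.12 + 898×3.08)/(25600 + 898) = 210600/26500 = 7.949 mg/L.

7.95 mg/L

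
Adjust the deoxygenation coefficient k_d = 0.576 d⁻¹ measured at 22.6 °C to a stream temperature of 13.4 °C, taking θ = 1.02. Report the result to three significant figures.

k_d ≈ 0.480 d⁻¹

k_d(T₂) = k_d(T₁) · θ^(T₂−T₁) = 0.576 × 1.02^(13.4−22.6)
= 0.576 × 1.02^-9.20 = 0.576 × 0.8334 = 0.4801 d⁻¹.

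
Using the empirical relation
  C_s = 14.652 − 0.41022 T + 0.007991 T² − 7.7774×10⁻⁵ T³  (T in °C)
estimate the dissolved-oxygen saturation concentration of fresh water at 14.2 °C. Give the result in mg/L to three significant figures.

C_s = 14.652 − 0.41022×14.2 + 0.007991×14.2² − 7.7774×10⁻⁵×14.2³ = 10.22 mg/L.

C_s ≈ 10.2 mg/L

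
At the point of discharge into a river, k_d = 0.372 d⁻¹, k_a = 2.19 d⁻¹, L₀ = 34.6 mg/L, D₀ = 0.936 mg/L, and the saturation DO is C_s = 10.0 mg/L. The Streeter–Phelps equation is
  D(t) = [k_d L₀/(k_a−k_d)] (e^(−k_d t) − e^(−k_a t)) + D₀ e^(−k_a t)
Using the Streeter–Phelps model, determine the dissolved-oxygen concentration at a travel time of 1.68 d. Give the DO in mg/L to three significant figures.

k_d L₀/(k_a−k_d) = 0.372×34.6/(2.19−0.372) = 12.87/1.818 = 7.080 mg/L.
e^(−k_d t) = e^(−0.372×1.680) = 0.5353; e^(−k_a t) = e^(−2.19×1.680) = 0.02524.
D = 7.080 × (0.5353 − 0.02524) + 0.936 × 0.02524 = 3.611 + 0.02363 = 3.635 mg/L.
DO = C_s − D = 10.0 − 3.635 = 6.365 mg/L.

DO ≈ 6.37 mg/L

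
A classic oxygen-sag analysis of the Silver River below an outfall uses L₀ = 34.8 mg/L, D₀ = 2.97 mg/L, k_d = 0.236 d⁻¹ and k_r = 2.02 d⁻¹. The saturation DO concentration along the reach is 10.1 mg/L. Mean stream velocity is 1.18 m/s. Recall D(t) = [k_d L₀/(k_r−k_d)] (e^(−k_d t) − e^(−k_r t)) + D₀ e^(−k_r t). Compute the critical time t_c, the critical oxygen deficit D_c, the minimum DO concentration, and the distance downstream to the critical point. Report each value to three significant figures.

At the critical point dD/dt = 0, so k_d L₀ e^(−k_d t) = k_r D. Substituting D(t) from the Streeter–Phelps equation and solving for t gives
t_c = ln[(k_r/k_d)(1 − D₀(k_r−k_d)/(k_d L₀))] / (k_r−k_d).
Here k_r−k_d = 1.784 d⁻¹ and 1 − D₀(k_r−k_d)/(k_d L₀) = 1 − 2.97×1.784/(0.236×34.8) = 0.3549, so
t_c = ln(8.559 × 0.3549) / 1.784 = 1.111 / 1.784 = 0.6227 d.
L(t_c) = L₀ e^(−k_d t_c) = 34.8 × 0.8633 = 30.04 mg/L, and at the critical point k_r D_c = k_d L, so D_c = (0.236/2.02) × 30.04 = 3.510 mg/L.
Minimum DO = C_s − D_c = 10.1 − 3.510 = 6.590 mg/L.
x_c = v t_c = 1.18 m/s × 0.6227 d × 86400 s/d = 63490 m ≈ 63.5 km.

t_c ≈ 0.623 d; D_c ≈ 3.51 mg/L; min DO ≈ 6.59 mg/L; x_c ≈ 63.5 km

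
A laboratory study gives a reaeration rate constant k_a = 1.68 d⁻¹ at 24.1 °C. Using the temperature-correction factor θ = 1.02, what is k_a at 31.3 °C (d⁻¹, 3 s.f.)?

k_a ≈ 1.94 d⁻¹

k_a(T₂) = k_a(T₁) · θ^(T₂−T₁) = 1.68 × 1.02^(31.3−24.1)
= 1.68 × 1.02^7.20 = 1.68 × 1.153 = 1.937 d⁻¹.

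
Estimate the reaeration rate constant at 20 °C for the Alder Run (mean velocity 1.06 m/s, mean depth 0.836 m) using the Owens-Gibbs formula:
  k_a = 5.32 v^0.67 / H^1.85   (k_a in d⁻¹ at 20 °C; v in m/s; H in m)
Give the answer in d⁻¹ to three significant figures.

k_a = 5.32 × 1.06^0.67 / 0.836^1.85 = 5.32 × 1.040 / 0.7179 = 7.705 d⁻¹.

k_a ≈ 7.71 d⁻¹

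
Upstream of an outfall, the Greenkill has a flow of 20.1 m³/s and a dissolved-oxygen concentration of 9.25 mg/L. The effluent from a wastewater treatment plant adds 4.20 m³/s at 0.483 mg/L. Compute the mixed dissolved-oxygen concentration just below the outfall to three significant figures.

Flow-weighted mixing: C = (Q_r C_r + Q_w C_w)/(Q_r + Q_w)
= (20.1×9.25 + 4.20×0.483)/(20.1 + 4.20) = 188.0/24.30 = 7.735 mg/L.

7.73 mg/L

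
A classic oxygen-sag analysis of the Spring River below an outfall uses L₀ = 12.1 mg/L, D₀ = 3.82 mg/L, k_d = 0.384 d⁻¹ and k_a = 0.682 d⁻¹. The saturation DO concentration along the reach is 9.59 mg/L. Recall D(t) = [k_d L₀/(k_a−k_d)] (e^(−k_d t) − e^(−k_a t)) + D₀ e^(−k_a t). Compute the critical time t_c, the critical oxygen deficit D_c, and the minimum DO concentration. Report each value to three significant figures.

t_c ≈ 0.984 d; D_c ≈ 4.67 mg/L; min DO ≈ 4.92 mg/L

At the critical point dD/dt = 0, so k_d L₀ e^(−k_d t) = k_a D. Substituting D(t) from the Streeter–Phelps equation and solving for t gives
t_c = ln[(k_a/k_d)(1 − D₀(k_a−k_d)/(k_d L₀))] / (k_a−k_d).
Here k_a−k_d = 0.2980 d⁻¹ and 1 − D₀(k_a−k_d)/(k_d L₀) = 1 − 3.82×0.2980/(0.384×12.1) = 0.7550, so
t_c = ln(1.776 × 0.7550) / 0.2980 = 0.2934 / 0.2980 = 0.9844 d.
D_c = (k_d/k_a) L₀ e^(−k_d t_c) = (0.384/0.682) × 12.1 × e^(−0.384×0.9844) = 0.5630 × 12.1 × 0.6852 = 4.668 mg/L.
Minimum DO = C_s − D_c = 9.59 − 4.668 = 4.922 mg/L.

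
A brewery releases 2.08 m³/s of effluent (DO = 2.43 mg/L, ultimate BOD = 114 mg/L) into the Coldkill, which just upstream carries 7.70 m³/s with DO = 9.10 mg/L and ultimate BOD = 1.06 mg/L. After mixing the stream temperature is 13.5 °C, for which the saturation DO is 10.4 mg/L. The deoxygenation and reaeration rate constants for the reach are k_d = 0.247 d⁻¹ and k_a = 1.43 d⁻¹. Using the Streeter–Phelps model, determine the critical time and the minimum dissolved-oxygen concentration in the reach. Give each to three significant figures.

t_c ≈ 0.865 d; minimum DO ≈ 6.90 mg/L

Mixed DO = (7.70×9.10 + 2.08×2.43)/(7.70+2.08) = 75.12/9.780 = 7.681 mg/L.
Mixed L₀ = (7.70×1.06 + 2.08×114)/(9.780) = 245.3/9.780 = 25.08 mg/L.
Initial deficit D₀ = C_s − DO₀ = 10.4 − 7.681 = 2.719 mg/L.
t_c = (1/1.183) ln[(1.43/0.247)(1 − 2.719×1.183/(0.247×25.08))] = 0.8453 × ln(2.784) = 0.8654 d.
D_c = (0.247/1.43) × 25.08 × e^(−0.247×0.8654) = 0.1727 × 25.08 × 0.8075 = 3.498 mg/L.
Minimum DO = 10.4 − 3.498 = 6.902 mg/L.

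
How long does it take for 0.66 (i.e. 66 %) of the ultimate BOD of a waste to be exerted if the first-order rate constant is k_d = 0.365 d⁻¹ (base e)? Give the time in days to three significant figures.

t ≈ 2.96 d

y/L₀ = 1 − e^(−k_d t) = 0.66 ⇒ e^(−k_d t) = 0.340
t = −ln(0.340) / 0.365 = 1.079 / 0.365 = 2.956 d.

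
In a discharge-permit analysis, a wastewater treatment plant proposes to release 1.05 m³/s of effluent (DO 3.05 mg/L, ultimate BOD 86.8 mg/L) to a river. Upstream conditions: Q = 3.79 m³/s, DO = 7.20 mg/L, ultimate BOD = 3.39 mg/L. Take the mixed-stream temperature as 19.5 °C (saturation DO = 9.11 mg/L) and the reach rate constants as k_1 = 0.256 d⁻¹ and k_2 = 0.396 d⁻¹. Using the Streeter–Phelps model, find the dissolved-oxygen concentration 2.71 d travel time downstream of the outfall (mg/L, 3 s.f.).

Mixed DO = (3.79×7.20 + 1.05×3.05)/(3.79+1.05) = 30.49/4.840 = 6.300 mg/L.
Mixed L₀ = (3.79×3.39 + 1.05×86.8)/(4.840) = 104.0/4.840 = 21.49 mg/L.
Initial deficit D₀ = C_s − DO₀ = 9.11 − 6.300 = 2.810 mg/L.
D(2.71) = [0.256×21.49/(0.396−0.256)](e^(−0.256×2.71) − e^(−0.396×2.71)) + 2.810 e^(−0.396×2.71)
= 39.29 × (0.4997 − 0.3419) + 2.810 × 0.3419 = 7.159 mg/L.
DO = 9.11 − 7.159 = 1.951 mg/L.

DO ≈ 1.95 mg/L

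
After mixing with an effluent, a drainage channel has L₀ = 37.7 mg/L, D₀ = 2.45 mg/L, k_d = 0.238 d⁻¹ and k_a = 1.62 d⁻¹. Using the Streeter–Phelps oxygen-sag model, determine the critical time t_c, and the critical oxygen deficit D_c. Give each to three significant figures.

t_c ≈ 1.04 d; D_c ≈ 4.32 mg/L

t_c = [1/(k_a−k_d)] ln[(k_a/k_d)(1 − D₀(k_a−k_d)/(k_d L₀))]
= [1/(1.62−0.238)] ln[(1.62/0.238)(1 − 2.45×1.382/(0.238×37.7))]
= (1/1.382) ln[6.807 × 0.6226] = 0.7236 × ln(4.238) = 0.7236 × 1.444 = 1.045 d.
L(t_c) = L₀ e^(−k_d t_c) = 37.7 × 0.7798 = 29.40 mg/L, and at the critical point k_a D_c = k_d L, so D_c = (0.238/1.62) × 29.40 = 4.319 mg/L.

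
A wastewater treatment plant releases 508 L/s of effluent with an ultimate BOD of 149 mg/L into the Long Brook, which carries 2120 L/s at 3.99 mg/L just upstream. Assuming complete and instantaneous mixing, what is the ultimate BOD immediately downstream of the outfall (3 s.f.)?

Flow-weighted mixing: C = (Q_r C_r + Q_w C_w)/(Q_r + Q_w)
= (2120×3.99 + 508×149)/(2120 + 508) = 84150/2628 = 32.02 mg/L.

32.0 mg/L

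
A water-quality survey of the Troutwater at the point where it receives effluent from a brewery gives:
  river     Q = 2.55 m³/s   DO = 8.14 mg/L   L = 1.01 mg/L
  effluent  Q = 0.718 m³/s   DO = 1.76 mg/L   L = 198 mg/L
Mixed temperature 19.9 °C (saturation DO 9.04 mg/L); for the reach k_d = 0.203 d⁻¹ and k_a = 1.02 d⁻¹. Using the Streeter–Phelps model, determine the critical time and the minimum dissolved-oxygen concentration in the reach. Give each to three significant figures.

Mixed DO = (2.55×8.14 + 0.718×1.76)/(2.55+0.718) = 22.02/3.268 = 6.738 mg/L.
Mixed L₀ = (2.55×1.01 + 0.718×198)/(3.268) = 144.7/3.268 = 44.29 mg/L.
Initial deficit D₀ = C_s − DO₀ = 9.04 − 6.738 = 2.302 mg/L.
t_c = (1/0.8170) ln[(1.02/0.203)(1 − 2.302×0.8170/(0.203×44.29))] = 1.224 × ln(3.974) = 1.689 d.
D_c = (0.203/1.02) × 44.29 × e^(−0.203×1.689) = 0.1990 × 44.29 × 0.7098 = 6.256 mg/L.
Minimum DO = 9.04 − 6.256 = 2.784 mg/L.

t_c ≈ 1.69 d; minimum DO ≈ 2.78 mg/L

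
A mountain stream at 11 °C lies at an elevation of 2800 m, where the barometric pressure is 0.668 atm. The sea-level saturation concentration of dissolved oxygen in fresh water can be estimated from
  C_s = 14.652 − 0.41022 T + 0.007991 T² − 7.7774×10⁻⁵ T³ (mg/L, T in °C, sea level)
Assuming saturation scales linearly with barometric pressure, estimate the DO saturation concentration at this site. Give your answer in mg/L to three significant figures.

C_s ≈ 7.35 mg/L

At sea level: C_s = 14.652 − 0.41022×11 + 0.007991×11² − 7.7774×10⁻⁵×11³ = 11.00 mg/L.
Pressure correction: C_s' = 11.00 × 0.668 = 7.350 mg/L.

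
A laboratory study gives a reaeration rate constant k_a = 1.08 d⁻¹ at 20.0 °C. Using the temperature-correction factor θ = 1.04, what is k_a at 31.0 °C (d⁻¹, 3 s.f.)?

k_a(T₂) = k_a(T₁) · θ^(T₂−T₁) = 1.08 × 1.04^(31.0−20.0)
= 1.08 × 1.04^11.0 = 1.08 × 1.539 = 1.663 d⁻¹.

k_a ≈ 1.66 d⁻¹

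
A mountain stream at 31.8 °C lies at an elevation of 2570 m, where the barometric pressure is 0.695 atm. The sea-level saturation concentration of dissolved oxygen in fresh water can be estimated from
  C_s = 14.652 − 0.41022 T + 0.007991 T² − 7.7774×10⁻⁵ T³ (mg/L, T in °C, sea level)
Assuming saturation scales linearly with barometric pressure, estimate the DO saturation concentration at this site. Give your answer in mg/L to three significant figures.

At sea level: C_s = 14.652 − 0.41022×31.8 + 0.007991×31.8² − 7.7774×10⁻⁵×31.8³ = 7.187 mg/L.
Pressure correction: C_s' = 7.187 × 0.695 = 4.995 mg/L.

C_s ≈ 4.99 mg/L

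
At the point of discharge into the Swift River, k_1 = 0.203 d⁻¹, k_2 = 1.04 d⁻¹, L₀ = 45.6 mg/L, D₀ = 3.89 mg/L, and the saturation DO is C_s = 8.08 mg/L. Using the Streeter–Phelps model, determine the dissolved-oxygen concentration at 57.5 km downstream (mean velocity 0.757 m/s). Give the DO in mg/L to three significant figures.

DO ≈ 1.70 mg/L

Travel time t = x/v = 57.5 km / (0.757 m/s) = 57500 m / 0.757 m/s = 75960 s = 0.8791 d.
k_1 L₀/(k_2−k_1) = 0.203×45.6/(1.04−0.203) = 9.257/0.8370 = 11.06 mg/L.
e^(−k_1 t) = e^(−0.203×0.8791) = 0.8366; e^(−k_2 t) = e^(−1.04×0.8791) = 0.4008.
D = 11.06 × (0.8366 − 0.4008) + 3.89 × 0.4008 = 4.819 + 1.559 = 6.378 mg/L.
DO = C_s − D = 8.08 − 6.378 = 1.702 mg/L.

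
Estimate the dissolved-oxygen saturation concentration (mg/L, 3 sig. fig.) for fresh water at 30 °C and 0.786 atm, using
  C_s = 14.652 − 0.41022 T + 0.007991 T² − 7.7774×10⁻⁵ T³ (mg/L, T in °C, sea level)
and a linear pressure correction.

At sea level: C_s = 14.652 − 0.41022×30 + 0.007991×30² − 7.7774×10⁻⁵×30³ = 7.437 mg/L.
Pressure correction: C_s' = 7.437 × 0.786 = 5.846 mg/L.

C_s ≈ 5.85 mg/L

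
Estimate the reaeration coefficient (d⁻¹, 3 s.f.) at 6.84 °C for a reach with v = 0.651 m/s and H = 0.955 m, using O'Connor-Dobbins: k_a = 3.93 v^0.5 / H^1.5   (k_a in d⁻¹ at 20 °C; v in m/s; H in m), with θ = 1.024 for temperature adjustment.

k_a ≈ 2.49 d⁻¹

k_a(20) = 3.93 × 0.651^0.5 / 0.955^1.5 = 3.93 × 0.8068 / 0.9333 = 3.398 d⁻¹.
k_a(6.84) = 3.398 × 1.024^(6.84−20) = 3.398 × 0.7319 = 2.487 d⁻¹.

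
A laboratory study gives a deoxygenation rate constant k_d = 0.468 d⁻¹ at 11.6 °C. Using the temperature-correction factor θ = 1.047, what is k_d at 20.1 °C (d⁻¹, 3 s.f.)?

k_d ≈ 0.692 d⁻¹

k_d(T₂) = k_d(T₁) · θ^(T₂−T₁) = 0.468 × 1.047^(20.1−11.6)
= 0.468 × 1.047^8.50 = 0.468 × 1.478 = 0.6915 d⁻¹.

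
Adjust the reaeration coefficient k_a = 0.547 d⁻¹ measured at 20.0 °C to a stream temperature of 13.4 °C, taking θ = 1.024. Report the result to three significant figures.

k_a(T₂) = k_a(T₁) · θ^(T₂−T₁) = 0.547 × 1.024^(13.4−20.0)
= 0.547 × 1.024^-6.60 = 0.547 × 0.8551 = 0.4677 d⁻¹.

k_a ≈ 0.468 d⁻¹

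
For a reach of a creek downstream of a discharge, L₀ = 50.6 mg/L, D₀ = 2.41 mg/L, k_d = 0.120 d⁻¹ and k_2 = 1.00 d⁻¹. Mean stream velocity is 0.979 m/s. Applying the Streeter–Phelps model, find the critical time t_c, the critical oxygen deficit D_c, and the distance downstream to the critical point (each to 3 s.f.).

With k_2/k_d = 8.333 and 1 − D₀(k_2−k_d)/(k_d L₀) = 0.6507,
t_c = ln(8.333 × 0.6507) / (1.00 − 0.120) = ln(5.423) / 0.8800 = 1.691/0.8800 = 1.921 d.
D_c = (k_d/k_2) L₀ e^(−k_d t_c) = (0.120/1.00) × 50.6 × e^(−0.120×1.921) = 0.1200 × 50.6 × 0.7941 = 4.822 mg/L.
x_c = v t_c = 0.979 m/s × 1.921 d × 86400 s/d = 162500 m ≈ 162 km.

t_c ≈ 1.92 d; D_c ≈ 4.82 mg/L; x_c ≈ 162 km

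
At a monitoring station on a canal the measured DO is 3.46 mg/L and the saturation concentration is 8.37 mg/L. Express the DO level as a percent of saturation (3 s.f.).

% saturation = C/C_s × 100 = 3.46/8.37 × 100 = 41.3 %.

41.3 % saturation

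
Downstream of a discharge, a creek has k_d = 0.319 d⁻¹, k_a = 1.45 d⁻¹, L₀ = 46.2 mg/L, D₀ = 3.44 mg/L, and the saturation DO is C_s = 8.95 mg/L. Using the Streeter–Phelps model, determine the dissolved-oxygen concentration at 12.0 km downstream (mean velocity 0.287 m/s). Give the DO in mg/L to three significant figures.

DO ≈ 2.54 mg/L

Travel time t = x/v = 12.0 km / (0.287 m/s) = 12000 m / 0.287 m/s = 41810 s = 0.4839 d.
k_d L₀/(k_a−k_d) = 0.319×46.2/(1.45−0.319) = 14.74/1.131 = 13.03 mg/L.
e^(−k_d t) = e^(−0.319×0.4839) = 0.8570; e^(−k_a t) = e^(−1.45×0.4839) = 0.4957.
D = 13.03 × (0.8570 − 0.4957) + 3.44 × 0.4957 = 4.707 + 1.705 = 6.412 mg/L.
DO = C_s − D = 8.95 − 6.412 = 2.538 mg/L.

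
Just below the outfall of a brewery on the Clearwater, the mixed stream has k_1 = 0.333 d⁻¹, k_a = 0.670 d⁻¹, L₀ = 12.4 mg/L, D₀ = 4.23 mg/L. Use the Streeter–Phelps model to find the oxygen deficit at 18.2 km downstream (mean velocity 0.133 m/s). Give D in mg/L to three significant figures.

D ≈ 4.45 mg/L

Travel time t = x/v = 18.2 km / (0.133 m/s) = 18200 m / 0.133 m/s = 136800 s = 1.584 d.
k_1 L₀/(k_a−k_1) = 0.333×12.4/(0.670−0.333) = 4.129/0.3370 = 12.25 mg/L.
e^(−k_1 t) = e^(−0.333×1.584) = 0.5901; e^(−k_a t) = e^(−0.670×1.584) = 0.3461.
D = 12.25 × (0.5901 − 0.3461) + 4.23 × 0.3461 = 2.991 + 1.464 = 4.454 mg/L.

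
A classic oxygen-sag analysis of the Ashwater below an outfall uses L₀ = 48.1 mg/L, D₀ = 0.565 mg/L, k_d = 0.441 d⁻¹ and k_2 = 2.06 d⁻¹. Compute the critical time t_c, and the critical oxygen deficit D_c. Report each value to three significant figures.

t_c ≈ 0.925 d; D_c ≈ 6.85 mg/L

At the critical point dD/dt = 0, so k_d L₀ e^(−k_d t) = k_2 D. Substituting D(t) from the Streeter–Phelps equation and solving for t gives
t_c = ln[(k_2/k_d)(1 − D₀(k_2−k_d)/(k_d L₀))] / (k_2−k_d).
Here k_2−k_d = 1.619 d⁻¹ and 1 − D₀(k_2−k_d)/(k_d L₀) = 1 − 0.565×1.619/(0.441×48.1) = 0.9569, so
t_c = ln(4.671 × 0.9569) / 1.619 = 1.497 / 1.619 = 0.9249 d.
D_c = (k_d/k_2) L₀ e^(−k_d t_c) = (0.441/2.06) × 48.1 × e^(−0.441×0.9249) = 0.2141 × 48.1 × 0.6651 = 6.848 mg/L.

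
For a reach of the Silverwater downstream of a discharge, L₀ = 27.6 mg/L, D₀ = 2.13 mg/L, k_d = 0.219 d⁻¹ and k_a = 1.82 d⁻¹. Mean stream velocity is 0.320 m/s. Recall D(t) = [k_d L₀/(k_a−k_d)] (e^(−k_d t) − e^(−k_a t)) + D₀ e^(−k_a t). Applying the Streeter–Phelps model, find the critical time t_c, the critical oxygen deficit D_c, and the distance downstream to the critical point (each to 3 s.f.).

t_c ≈ 0.804 d; D_c ≈ 2.79 mg/L; x_c ≈ 22.2 km

At the critical point dD/dt = 0, so k_d L₀ e^(−k_d t) = k_a D. Substituting D(t) from the Streeter–Phelps equation and solving for t gives
t_c = ln[(k_a/k_d)(1 − D₀(k_a−k_d)/(k_d L₀))] / (k_a−k_d).
Here k_a−k_d = 1.601 d⁻¹ and 1 − D₀(k_a−k_d)/(k_d L₀) = 1 − 2.13×1.601/(0.219×27.6) = 0.4358, so
t_c = ln(8.311 × 0.4358) / 1.601 = 1.287 / 1.601 = 0.8039 d.
L(t_c) = L₀ e^(−k_d t_c) = 27.6 × 0.8386 = 23.14 mg/L, and at the critical point k_a D_c = k_d L, so D_c = (0.219/1.82) × 23.14 = 2.785 mg/L.
x_c = v t_c = 0.320 m/s × 0.8039 d × 86400 s/d = 22230 m ≈ 22.2 km.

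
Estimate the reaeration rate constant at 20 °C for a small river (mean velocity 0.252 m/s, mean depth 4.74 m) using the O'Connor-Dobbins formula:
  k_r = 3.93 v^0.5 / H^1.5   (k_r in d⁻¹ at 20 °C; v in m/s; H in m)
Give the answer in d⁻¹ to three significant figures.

k_r ≈ 0.191 d⁻¹

k_r = 3.93 × 0.252^0.5 / 4.74^1.5 = 3.93 × 0.5020 / 10.32 = 0.1912 d⁻¹.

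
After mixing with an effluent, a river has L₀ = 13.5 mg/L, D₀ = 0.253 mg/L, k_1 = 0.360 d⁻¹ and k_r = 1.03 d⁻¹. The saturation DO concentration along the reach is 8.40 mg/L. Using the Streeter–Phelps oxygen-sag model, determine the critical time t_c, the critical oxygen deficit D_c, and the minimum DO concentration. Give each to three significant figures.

t_c ≈ 1.52 d; D_c ≈ 2.73 mg/L; min DO ≈ 5.67 mg/L

At the critical point dD/dt = 0, so k_1 L₀ e^(−k_1 t) = k_r D. Substituting D(t) from the Streeter–Phelps equation and solving for t gives
t_c = ln[(k_r/k_1)(1 − D₀(k_r−k_1)/(k_1 L₀))] / (k_r−k_1).
Here k_r−k_1 = 0.6700 d⁻¹ and 1 − D₀(k_r−k_1)/(k_1 L₀) = 1 − 0.253×0.6700/(0.360×13.5) = 0.9651, so
t_c = ln(2.861 × 0.9651) / 0.6700 = 1.016 / 0.6700 = 1.516 d.
D_c = (k_1/k_r) L₀ e^(−k_1 t_c) = (0.360/1.03) × 13.5 × e^(−0.360×1.516) = 0.3495 × 13.5 × 0.5794 = 2.734 mg/L.
Minimum DO = C_s − D_c = 8.40 − 2.734 = 5.666 mg/L.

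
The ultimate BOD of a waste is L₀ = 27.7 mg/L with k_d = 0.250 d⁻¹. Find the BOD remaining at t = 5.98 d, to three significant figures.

L ≈ 6.21 mg/L

L_t = L₀ e^(−k_d t) = 27.7 × e^(−0.250×5.98) = 27.7 × 0.2242 = 6.212 mg/L.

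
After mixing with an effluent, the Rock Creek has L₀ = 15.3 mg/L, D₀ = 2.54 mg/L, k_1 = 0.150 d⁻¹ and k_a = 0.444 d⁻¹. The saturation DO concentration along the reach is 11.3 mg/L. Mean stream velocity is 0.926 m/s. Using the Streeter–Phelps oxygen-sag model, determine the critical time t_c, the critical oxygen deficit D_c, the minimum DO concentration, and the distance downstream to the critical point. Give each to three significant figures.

t_c ≈ 2.35 d; D_c ≈ 3.63 mg/L; min DO ≈ 7.67 mg/L; x_c ≈ 188 km

With k_a/k_1 = 2.960 and 1 − D₀(k_a−k_1)/(k_1 L₀) = 0.6746,
t_c = ln(2.960 × 0.6746) / (0.444 − 0.150) = ln(1.997) / 0.2940 = 0.6916/0.2940 = 2.352 d.
L(t_c) = L₀ e^(−k_1 t_c) = 15.3 × 0.7027 = 10.75 mg/L, and at the critical point k_a D_c = k_1 L, so D_c = (0.150/0.444) × 10.75 = 3.632 mg/L.
Minimum DO = C_s − D_c = 11.3 − 3.632 = 7.668 mg/L.
x_c = v t_c = 0.926 m/s × 2.352 d × 86400 s/d = 188200 m ≈ 188 km.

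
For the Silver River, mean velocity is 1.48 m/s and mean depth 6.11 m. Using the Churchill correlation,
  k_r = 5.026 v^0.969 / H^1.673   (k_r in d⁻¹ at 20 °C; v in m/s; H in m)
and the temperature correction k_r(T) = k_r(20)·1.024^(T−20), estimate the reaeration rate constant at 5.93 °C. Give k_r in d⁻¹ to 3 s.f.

k_r ≈ 0.255 d⁻¹

k_r(20) = 5.026 × 1.48^0.969 / 6.11^1.673 = 5.026 × 1.462 / 20.66 = 0.3558 d⁻¹.
k_r(5.93) = 0.3558 × 1.024^(5.93−20) = 0.3558 × 0.7163 = 0.2548 d⁻¹.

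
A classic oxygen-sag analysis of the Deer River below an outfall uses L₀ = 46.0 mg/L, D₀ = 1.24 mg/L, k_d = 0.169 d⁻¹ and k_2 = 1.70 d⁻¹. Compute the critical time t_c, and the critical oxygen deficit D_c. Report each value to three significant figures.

t_c = [1/(k_2−k_d)] ln[(k_2/k_d)(1 − D₀(k_2−k_d)/(k_d L₀))]
= [1/(1.70−0.169)] ln[(1.70/0.169)(1 − 1.24×1.531/(0.169×46.0))]
= (1/1.531) ln[10.06 × 0.7558] = 0.6532 × ln(7.603) = 0.6532 × 2.029 = 1.325 d.
L(t_c) = L₀ e^(−k_d t_c) = 46.0 × 0.7994 = 36.77 mg/L, and at the critical point k_2 D_c = k_d L, so D_c = (0.169/1.70) × 36.77 = 3.656 mg/L.

t_c ≈ 1.32 d; D_c ≈ 3.66 mg/L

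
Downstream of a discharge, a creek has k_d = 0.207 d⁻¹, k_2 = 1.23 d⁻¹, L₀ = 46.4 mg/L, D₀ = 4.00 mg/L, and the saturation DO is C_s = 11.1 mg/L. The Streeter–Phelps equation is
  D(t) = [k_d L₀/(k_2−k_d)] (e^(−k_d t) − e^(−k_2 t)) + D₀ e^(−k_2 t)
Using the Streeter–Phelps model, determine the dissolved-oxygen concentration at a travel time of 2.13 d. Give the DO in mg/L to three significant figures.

DO ≈ 5.45 mg/L

k_d L₀/(k_2−k_d) = 0.207×46.4/(1.23−0.207) = 9.605/1.023 = 9.389 mg/L.
e^(−k_d t) = e^(−0.207×2.130) = 0.6435; e^(−k_2 t) = e^(−1.23×2.130) = 0.07281.
D = 9.389 × (0.6435 − 0.07281) + 4.00 × 0.07281 = 5.358 + 0.2912 = 5.649 mg/L.
DO = C_s − D = 11.1 − 5.649 = 5.451 mg/L.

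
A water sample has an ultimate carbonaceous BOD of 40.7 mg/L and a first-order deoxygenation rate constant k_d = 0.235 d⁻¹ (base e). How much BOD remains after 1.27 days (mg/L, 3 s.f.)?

L_t = L₀ e^(−k_d t) = 40.7 × e^(−0.235×1.27) = 40.7 × 0.7420 = 30.20 mg/L.

L ≈ 30.2 mg/L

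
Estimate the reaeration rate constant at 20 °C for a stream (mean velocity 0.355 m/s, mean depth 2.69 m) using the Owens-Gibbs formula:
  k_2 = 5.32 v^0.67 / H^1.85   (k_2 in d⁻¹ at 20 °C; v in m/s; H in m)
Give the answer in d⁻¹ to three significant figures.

k_2 = 5.32 × 0.355^0.67 / 2.69^1.85 = 5.32 × 0.4996 / 6.238 = 0.4261 d⁻¹.

k_2 ≈ 0.426 d⁻¹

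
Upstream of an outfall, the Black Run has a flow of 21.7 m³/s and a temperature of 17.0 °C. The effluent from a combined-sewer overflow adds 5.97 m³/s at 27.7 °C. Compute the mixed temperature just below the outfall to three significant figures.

Flow-weighted mixing: C = (Q_r C_r + Q_w C_w)/(Q_r + Q_w)
= (21.7×17.0 + 5.97×27.7)/(21.7 + 5.97) = 534.3/27.67 = 19.31 °C.

19.3 °C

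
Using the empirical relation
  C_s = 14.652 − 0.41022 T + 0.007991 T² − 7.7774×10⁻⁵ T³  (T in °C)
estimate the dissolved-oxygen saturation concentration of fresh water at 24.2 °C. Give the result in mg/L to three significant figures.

C_s ≈ 8.30 mg/L

C_s = 14.652 − 0.41022×24.2 + 0.007991×24.2² − 7.7774×10⁻⁵×24.2³ = 8.302 mg/L.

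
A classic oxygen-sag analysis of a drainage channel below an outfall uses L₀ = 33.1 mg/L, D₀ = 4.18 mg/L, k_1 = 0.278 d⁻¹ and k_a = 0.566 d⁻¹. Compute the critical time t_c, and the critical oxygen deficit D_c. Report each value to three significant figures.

With k_a/k_1 = 2.036 and 1 − D₀(k_a−k_1)/(k_1 L₀) = 0.8692,
t_c = ln(2.036 × 0.8692) / (0.566 − 0.278) = ln(1.770) / 0.2880 = 0.5708/0.2880 = 1.982 d.
L(t_c) = L₀ e^(−k_1 t_c) = 33.1 × 0.5764 = 19.08 mg/L, and at the critical point k_a D_c = k_1 L, so D_c = (0.278/0.566) × 19.08 = 9.371 mg/L.

t_c ≈ 1.98 d; D_c ≈ 9.37 mg/L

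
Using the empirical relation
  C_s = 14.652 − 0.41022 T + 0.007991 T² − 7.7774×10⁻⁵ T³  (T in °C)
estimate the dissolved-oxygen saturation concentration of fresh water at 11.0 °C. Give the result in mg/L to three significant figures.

C_s ≈ 11.0 mg/L

C_s = 14.652 − 0.41022×11.0 + 0.007991×11.0² − 7.7774×10⁻⁵×11.0³ = 11.00 mg/L.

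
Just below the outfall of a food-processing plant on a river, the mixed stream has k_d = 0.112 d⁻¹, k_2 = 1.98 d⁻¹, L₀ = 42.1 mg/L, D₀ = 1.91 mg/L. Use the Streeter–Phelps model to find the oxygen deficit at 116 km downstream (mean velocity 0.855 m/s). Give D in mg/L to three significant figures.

Travel time t = x/v = 116 km / (0.855 m/s) = 116000 m / 0.855 m/s = 135700 s = 1.570 d.
k_d L₀/(k_2−k_d) = 0.112×42.1/(1.98−0.112) = 4.715/1.868 = 2.524 mg/L.
e^(−k_d t) = e^(−0.112×1.570) = 0.8387; e^(−k_2 t) = e^(−1.98×1.570) = 0.04464.
D = 2.524 × (0.8387 − 0.04464) + 1.91 × 0.04464 = 2.004 + 0.08526 = 2.090 mg/L.

D ≈ 2.09 mg/L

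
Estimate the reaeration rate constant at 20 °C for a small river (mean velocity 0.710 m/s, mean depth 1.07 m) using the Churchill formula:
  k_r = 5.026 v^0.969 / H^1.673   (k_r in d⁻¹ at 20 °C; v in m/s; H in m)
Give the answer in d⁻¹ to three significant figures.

k_r ≈ 3.22 d⁻¹

k_r = 5.026 × 0.710^0.969 / 1.07^1.673 = 5.026 × 0.7176 / 1.120 = 3.221 d⁻¹.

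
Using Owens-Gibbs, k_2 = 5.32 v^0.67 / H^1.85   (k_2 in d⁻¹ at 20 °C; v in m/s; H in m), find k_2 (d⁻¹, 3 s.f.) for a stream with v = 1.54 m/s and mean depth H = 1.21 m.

k_2 ≈ 4.99 d⁻¹

k_2 = 5.32 × 1.54^0.67 / 1.21^1.85 = 5.32 × 1.335 / 1.423 = 4.993 d⁻¹.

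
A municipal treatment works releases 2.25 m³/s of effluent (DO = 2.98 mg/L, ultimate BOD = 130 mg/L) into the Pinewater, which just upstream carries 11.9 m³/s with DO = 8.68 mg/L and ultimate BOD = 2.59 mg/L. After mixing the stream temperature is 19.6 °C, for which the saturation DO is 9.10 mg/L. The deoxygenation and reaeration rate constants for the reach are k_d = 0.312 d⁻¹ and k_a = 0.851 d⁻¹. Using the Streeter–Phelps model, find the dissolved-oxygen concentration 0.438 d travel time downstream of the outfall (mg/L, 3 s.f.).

Mixed DO = (11.9×8.68 + 2.25×2.98)/(11.9+2.25) = 110.0/14.15 = 7.774 mg/L.
Mixed L₀ = (11.9×2.59 + 2.25×130)/(14.15) = 323.3/14.15 = 22.85 mg/L.
Initial deficit D₀ = C_s − DO₀ = 9.10 − 7.774 = 1.326 mg/L.
D(0.438) = [0.312×22.85/(0.851−0.312)](e^(−0.312×0.438) − e^(−0.851×0.438)) + 1.326 e^(−0.851×0.438)
= 13.23 × (0.8723 − 0.6888) + 1.326 × 0.6888 = 3.340 mg/L.
DO = 9.10 − 3.340 = 5.760 mg/L.

DO ≈ 5.76 mg/L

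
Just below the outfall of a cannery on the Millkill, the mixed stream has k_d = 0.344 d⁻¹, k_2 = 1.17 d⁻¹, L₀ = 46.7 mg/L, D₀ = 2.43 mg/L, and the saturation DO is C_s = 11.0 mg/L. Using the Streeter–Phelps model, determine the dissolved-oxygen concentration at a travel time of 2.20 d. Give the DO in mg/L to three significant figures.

DO ≈ 3.17 mg/L

k_d L₀/(k_2−k_d) = 0.344×46.7/(1.17−0.344) = 16.06/0.8260 = 19.45 mg/L.
e^(−k_d t) = e^(−0.344×2.200) = 0.4692; e^(−k_2 t) = e^(−1.17×2.200) = 0.07623.
D = 19.45 × (0.4692 − 0.07623) + 2.43 × 0.07623 = 7.642 + 0.1852 = 7.827 mg/L.
DO = C_s − D = 11.0 − 7.827 = 3.173 mg/L.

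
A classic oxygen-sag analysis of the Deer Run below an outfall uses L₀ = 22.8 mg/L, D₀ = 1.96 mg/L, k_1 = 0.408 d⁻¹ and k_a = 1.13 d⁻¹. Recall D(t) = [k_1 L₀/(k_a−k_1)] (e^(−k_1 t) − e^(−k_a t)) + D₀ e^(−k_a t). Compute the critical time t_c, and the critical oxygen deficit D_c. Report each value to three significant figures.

t_c = [1/(k_a−k_1)] ln[(k_a/k_1)(1 − D₀(k_a−k_1)/(k_1 L₀))]
= [1/(1.13−0.408)] ln[(1.13/0.408)(1 − 1.96×0.7220/(0.408×22.8))]
= (1/0.7220) ln[2.770 × 0.8479] = 1.385 × ln(2.348) = 1.385 × 0.8537 = 1.182 d.
D_c = (k_1/k_a) L₀ e^(−k_1 t_c) = (0.408/1.13) × 22.8 × e^(−0.408×1.182) = 0.3611 × 22.8 × 0.6173 = 5.082 mg/L.

t_c ≈ 1.18 d; D_c ≈ 5.08 mg/L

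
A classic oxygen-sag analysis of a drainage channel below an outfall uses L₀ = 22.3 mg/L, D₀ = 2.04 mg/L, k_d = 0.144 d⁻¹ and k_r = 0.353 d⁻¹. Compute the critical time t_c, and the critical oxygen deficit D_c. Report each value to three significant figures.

t_c ≈ 3.61 d; D_c ≈ 5.41 mg/L

At the critical point dD/dt = 0, so k_d L₀ e^(−k_d t) = k_r D. Substituting D(t) from the Streeter–Phelps equation and solving for t gives
t_c = ln[(k_r/k_d)(1 − D₀(k_r−k_d)/(k_d L₀))] / (k_r−k_d).
Here k_r−k_d = 0.2090 d⁻¹ and 1 − D₀(k_r−k_d)/(k_d L₀) = 1 − 2.04×0.2090/(0.144×22.3) = 0.8672, so
t_c = ln(2.451 × 0.8672) / 0.2090 = 0.7542 / 0.2090 = 3.609 d.
L(t_c) = L₀ e^(−k_d t_c) = 22.3 × 0.5947 = 13.26 mg/L, and at the critical point k_r D_c = k_d L, so D_c = (0.144/0.353) × 13.26 = 5.410 mg/L.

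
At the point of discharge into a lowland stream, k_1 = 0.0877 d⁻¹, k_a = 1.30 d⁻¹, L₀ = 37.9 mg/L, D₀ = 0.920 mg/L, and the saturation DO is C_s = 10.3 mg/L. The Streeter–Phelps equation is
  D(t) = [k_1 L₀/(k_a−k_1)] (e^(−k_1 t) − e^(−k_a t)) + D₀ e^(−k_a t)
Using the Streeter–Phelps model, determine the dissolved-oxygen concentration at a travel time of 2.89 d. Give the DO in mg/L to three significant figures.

DO ≈ 8.21 mg/L

k_1 L₀/(k_a−k_1) = 0.0877×37.9/(1.30−0.0877) = 3.324/1.212 = 2.742 mg/L.
e^(−k_1 t) = e^(−0.0877×2.890) = 0.7761; e^(−k_a t) = e^(−1.30×2.890) = 0.02335.
D = 2.742 × (0.7761 − 0.02335) + 0.920 × 0.02335 = 2.064 + 0.02149 = 2.085 mg/L.
DO = C_s − D = 10.3 − 2.085 = 8.215 mg/L.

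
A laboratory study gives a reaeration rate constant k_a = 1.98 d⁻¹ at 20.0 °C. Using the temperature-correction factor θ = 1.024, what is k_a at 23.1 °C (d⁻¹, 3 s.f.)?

k_a(T₂) = k_a(T₁) · θ^(T₂−T₁) = 1.98 × 1.024^(23.1−20.0)
= 1.98 × 1.024^3.10 = 1.98 × 1.076 = 2.131 d⁻¹.

k_a ≈ 2.13 d⁻¹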